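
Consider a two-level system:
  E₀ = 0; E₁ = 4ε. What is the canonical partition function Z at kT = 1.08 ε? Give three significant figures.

Z = 1.02

Eᵢ/kT = 0, 3.7037.
Z = Σ e^(−Eᵢ/kT) = e^(−0) + e^(−3.7037) = 1.0000 + 0.024632 = 1.0246.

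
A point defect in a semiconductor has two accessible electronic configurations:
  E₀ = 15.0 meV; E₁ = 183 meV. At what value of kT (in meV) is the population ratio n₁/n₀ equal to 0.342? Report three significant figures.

157 meV

n₁/n₀ = exp[−(E₁−E₀)/kT] = 0.342.
⇒ (E₁−E₀)/kT = ln(1/0.342) = ln(2.9240) = 1.0730.
kT = 168.0 meV / 1.0730 = 157 meV.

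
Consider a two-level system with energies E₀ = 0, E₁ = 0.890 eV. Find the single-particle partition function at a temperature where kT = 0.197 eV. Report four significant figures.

Eᵢ/kT = 0, 4.51777.
Z = Σ e^(−Eᵢ/kT) = e^(−0) + e^(−4.51777) = 1.00000 + 0.0109133 = 1.01091.

Z = 1.011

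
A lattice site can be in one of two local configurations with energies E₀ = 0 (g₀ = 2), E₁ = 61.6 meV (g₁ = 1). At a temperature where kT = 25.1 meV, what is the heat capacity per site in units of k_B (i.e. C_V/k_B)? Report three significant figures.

0.238

Eᵢ/kT = 0, 2.4542.
Z = Σ gᵢe^(−Eᵢ/kT) = 2·e^(−0) + 1·e^(−2.4542) = 2.0000 + 0.085932 = 2.0859.
⟨E⟩ = 2.5377 meV, ⟨E²⟩ = 156.32 meV².
C_V/k_B = (⟨E²⟩ − ⟨E⟩²)/(kT)² = (156.32 − 6.4399)/630.01 = 0.238.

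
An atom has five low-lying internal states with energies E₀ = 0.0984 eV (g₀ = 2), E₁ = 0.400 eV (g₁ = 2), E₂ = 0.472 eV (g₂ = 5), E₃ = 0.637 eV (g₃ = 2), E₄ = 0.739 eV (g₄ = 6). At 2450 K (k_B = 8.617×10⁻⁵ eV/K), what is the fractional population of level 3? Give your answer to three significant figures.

k_BT = 8.617×10⁻⁵ × 2450 K = 0.21112 eV.
Eᵢ/kT = 0.46609, 1.8947, 2.2357, 3.0172, 3.5004.
Z = Σ gᵢe^(−Eᵢ/kT) = 2·e^(−0.46609) + 2·e^(−1.8947) + 5·e^(−2.2357) + 2·e^(−3.0172) + 6·e^(−3.5004) = 1.2549 + 0.30073 + 0.53459 + 0.097876 + 0.18111 = 2.3692.
P₃ = g₃ e^(−E₃/kT) / Z = 0.097876/2.3692 = 0.0413.

0.0413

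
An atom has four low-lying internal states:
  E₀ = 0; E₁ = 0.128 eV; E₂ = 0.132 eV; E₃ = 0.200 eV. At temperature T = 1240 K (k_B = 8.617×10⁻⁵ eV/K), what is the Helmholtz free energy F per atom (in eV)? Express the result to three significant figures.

-0.0596 eV

k_BT = 8.617×10⁻⁵ × 1240 K = 0.10685 eV.
Eᵢ/kT = 0, 1.1979, 1.2354, 1.8718.
Z = Σ e^(−Eᵢ/kT) = e^(−0) + e^(−1.1979) + e^(−1.2354) + e^(−1.8718) = 1.0000 + 0.30183 + 0.29072 + 0.15385 = 1.7464.
F = −kT ln Z = −0.10685 × ln(1.7464) = −0.10685 × 0.55756 = -0.0596 eV.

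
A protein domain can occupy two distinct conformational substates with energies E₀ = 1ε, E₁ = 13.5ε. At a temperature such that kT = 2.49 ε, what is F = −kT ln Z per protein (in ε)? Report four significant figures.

0.9836 ε

Eᵢ/kT = 0.401606, 5.42169.
Z = Σ e^(−Eᵢ/kT) = e^(−0.401606) + e^(−5.42169) = 0.669244 + 0.00441967 = 0.673664.
F = −kT ln Z = −2.49 × ln(0.673664) = −2.49 × -0.395024 = 0.9836 ε.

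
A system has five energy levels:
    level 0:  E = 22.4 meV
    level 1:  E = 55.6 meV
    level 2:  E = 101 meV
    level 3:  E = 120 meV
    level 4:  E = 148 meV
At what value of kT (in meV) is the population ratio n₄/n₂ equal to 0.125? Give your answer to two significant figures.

n₄/n₂ = exp[−(E₄−E₂)/kT] = 0.125.
⇒ (E₄−E₂)/kT = ln(1/0.125) = ln(8.000) = 2.079.
kT = 47 meV / 2.079 = 23 meV.

23 meV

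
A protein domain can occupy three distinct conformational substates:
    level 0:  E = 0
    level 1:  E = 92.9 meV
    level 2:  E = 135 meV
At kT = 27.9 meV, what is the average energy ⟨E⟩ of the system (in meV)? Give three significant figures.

4.21 meV

Eᵢ/kT = 0, 3.3297, 4.8387.
Z = Σ e^(−Eᵢ/kT) = e^(−0) + e^(−3.3297) + e^(−4.8387) = 1.0000 + 0.035804 + 0.0079173 = 1.0437.
⟨E⟩ = Σ Eᵢ e^(−Eᵢ/kT) / Z = (0·1.0000 + 92.9·0.035804 + 135·0.0079173) / 1.0437 = 4.21 meV.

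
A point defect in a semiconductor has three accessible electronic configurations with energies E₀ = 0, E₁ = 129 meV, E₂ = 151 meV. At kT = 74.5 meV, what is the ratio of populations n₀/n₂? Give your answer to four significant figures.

7.590

n₀/n₂ = exp[−(E₀−E₂)/kT] = exp(−(-151 meV)/(74.5 meV)) = exp(2.02685) = 7.590.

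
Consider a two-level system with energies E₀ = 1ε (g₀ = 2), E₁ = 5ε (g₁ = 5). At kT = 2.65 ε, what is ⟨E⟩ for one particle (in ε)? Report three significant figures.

2.42 ε

Eᵢ/kT = 0.37736, 1.8868.
Z = Σ gᵢe^(−Eᵢ/kT) = 2·e^(−0.37736) + 5·e^(−1.8868) = 1.3713 + 0.75778 = 2.1291.
⟨E⟩ = Σ Eᵢ gᵢe^(−Eᵢ/kT) / Z = (1·1.3713 + 5·0.75778) / 2.1291 = 2.42 ε.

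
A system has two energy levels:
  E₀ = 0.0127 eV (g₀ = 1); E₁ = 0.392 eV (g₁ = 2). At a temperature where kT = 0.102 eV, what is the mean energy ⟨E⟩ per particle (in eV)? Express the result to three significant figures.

Eᵢ/kT = 0.12451, 3.8431.
Z = Σ gᵢe^(−Eᵢ/kT) = 1·e^(−0.12451) + 2·e^(−3.8431) = 0.88293 + 0.042854 = 0.92578.
⟨E⟩ = Σ Eᵢ gᵢe^(−Eᵢ/kT) / Z = (0.0127·0.88293 + 0.392·0.042854) / 0.92578 = 0.0303 eV.

0.0303 eV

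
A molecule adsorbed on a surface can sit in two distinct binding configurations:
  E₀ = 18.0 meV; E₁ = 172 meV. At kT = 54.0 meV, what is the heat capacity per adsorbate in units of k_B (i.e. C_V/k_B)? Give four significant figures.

0.4197

Eᵢ/kT = 0.333333, 3.18519.
Z = Σ e^(−Eᵢ/kT) = e^(−0.333333) + e^(−3.18519) = 0.716532 + 0.0413704 = 0.757902.
⟨E⟩ = 26.4062 meV, ⟨E²⟩ = 1921.17 meV².
C_V/k_B = (⟨E²⟩ − ⟨E⟩²)/(kT)² = (1921.17 − 697.287)/2916.00 = 0.4197.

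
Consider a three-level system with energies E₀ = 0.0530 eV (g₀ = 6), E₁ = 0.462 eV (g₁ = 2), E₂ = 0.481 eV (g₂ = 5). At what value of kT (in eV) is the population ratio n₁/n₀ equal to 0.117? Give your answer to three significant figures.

n₁/n₀ = (g₁/g₀) exp[−(E₁−E₀)/kT] = 0.117.
⇒ (E₁−E₀)/kT = ln((2/6)/0.117) = ln(2.8490) = 1.0470.
kT = 0.4090 eV / 1.0470 = 0.391 eV.

0.391 eV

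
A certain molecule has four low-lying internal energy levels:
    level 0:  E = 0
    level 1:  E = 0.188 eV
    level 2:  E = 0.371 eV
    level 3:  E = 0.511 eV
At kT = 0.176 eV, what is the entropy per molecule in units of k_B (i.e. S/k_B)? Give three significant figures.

0.933

Eᵢ/kT = 0, 1.0682, 2.1080, 2.9034.
Z = Σ e^(−Eᵢ/kT) = e^(−0) + e^(−1.0682) + e^(−2.1080) + e^(−2.9034) = 1.0000 + 0.34363 + 0.12148 + 0.054836 = 1.5199.
⟨E⟩ = Σ EᵢPᵢ = 0.090593 eV.
S/k_B = ln Z + ⟨E⟩/kT = ln(1.5199) + 0.090593/0.176 = 0.41864 + 0.51473 = 0.933.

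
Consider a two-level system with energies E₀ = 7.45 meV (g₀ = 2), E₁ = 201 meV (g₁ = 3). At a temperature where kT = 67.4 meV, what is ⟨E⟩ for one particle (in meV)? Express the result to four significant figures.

22.60 meV

Eᵢ/kT = 0.110534, 2.98220.
Z = Σ gᵢe^(−Eᵢ/kT) = 2·e^(−0.110534) + 3·e^(−2.98220) = 1.79071 + 0.152044 = 1.94275.
⟨E⟩ = Σ Eᵢ gᵢe^(−Eᵢ/kT) / Z = (7.45·1.79071 + 201·0.152044) / 1.94275 = 22.60 meV.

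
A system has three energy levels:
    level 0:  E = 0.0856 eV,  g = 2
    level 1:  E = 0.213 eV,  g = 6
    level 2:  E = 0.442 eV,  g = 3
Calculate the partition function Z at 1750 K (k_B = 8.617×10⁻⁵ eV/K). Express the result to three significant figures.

Z = 2.75

k_BT = 8.617×10⁻⁵ × 1750 K = 0.15080 eV.
Eᵢ/kT = 0.56764, 1.4125, 2.9310.
Z = Σ gᵢe^(−Eᵢ/kT) = 2·e^(−0.56764) + 6·e^(−1.4125) + 3·e^(−2.9310) = 1.1337 + 1.4612 + 0.16003 = 2.7549.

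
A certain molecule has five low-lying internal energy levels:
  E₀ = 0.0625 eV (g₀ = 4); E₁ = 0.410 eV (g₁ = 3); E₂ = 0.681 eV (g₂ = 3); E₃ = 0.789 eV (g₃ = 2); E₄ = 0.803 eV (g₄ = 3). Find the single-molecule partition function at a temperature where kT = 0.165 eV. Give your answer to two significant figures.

Eᵢ/kT = 0.3788, 2.485, 4.127, 4.782, 4.867.
Z = Σ gᵢe^(−Eᵢ/kT) = 4·e^(−0.3788) + 3·e^(−2.485) + 3·e^(−4.127) + 2·e^(−4.782) + 3·e^(−4.867) = 2.739 + 0.2500 + 0.04839 + 0.01676 + 0.02309 = 3.077.

Z = 3.1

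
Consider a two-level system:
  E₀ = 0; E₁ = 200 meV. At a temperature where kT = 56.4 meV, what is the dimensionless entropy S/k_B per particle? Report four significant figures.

Eᵢ/kT = 0, 3.54610.
Z = Σ e^(−Eᵢ/kT) = e^(−0) + e^(−3.54610) = 1.00000 + 0.0288369 = 1.02884.
⟨E⟩ = Σ EᵢPᵢ = 5.60571 meV.
S/k_B = ln Z + ⟨E⟩/kT = ln(1.02884) + 5.60571/56.4 = 0.0284320 + 0.0993920 = 0.1278.

0.1278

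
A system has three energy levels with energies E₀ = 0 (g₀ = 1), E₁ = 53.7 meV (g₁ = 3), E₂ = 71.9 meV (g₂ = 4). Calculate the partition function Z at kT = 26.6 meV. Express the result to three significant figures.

Z = 1.67

Eᵢ/kT = 0, 2.0188, 2.7030.
Z = Σ gᵢe^(−Eᵢ/kT) = 1·e^(−0) + 3·e^(−2.0188) + 4·e^(−2.7030) = 1.0000 + 0.39844 + 0.26802 = 1.6665.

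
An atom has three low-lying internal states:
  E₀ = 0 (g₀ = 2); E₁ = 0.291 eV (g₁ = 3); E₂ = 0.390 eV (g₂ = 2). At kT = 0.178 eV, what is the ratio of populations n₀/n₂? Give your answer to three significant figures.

8.94

n₀/n₂ = (g₀/g₂) exp[−(E₀−E₂)/kT] = (2/2) × exp(−(-0.390 eV)/(0.178 eV)) = (2/2) × exp(2.1910) = 8.94.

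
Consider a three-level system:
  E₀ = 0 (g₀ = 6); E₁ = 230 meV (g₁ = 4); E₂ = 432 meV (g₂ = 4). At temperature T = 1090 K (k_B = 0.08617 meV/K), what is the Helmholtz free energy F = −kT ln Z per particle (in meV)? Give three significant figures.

k_BT = 0.08617 × 1090 K = 93.925 meV.
Eᵢ/kT = 0, 2.4488, 4.5994.
Z = Σ gᵢe^(−Eᵢ/kT) = 6·e^(−0) + 4·e^(−2.4488) + 4·e^(−4.5994) = 6.0000 + 0.34559 + 0.040231 = 6.3858.
F = −kT ln Z = −93.925 × ln(6.3858) = −93.925 × 1.8541 = -174 meV.

-174 meV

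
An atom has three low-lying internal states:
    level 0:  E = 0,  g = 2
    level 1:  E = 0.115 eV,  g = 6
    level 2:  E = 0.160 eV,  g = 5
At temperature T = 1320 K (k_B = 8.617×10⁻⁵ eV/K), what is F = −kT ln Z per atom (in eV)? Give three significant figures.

k_BT = 8.617×10⁻⁵ × 1320 K = 0.11374 eV.
Eᵢ/kT = 0, 1.0111, 1.4067.
Z = Σ gᵢe^(−Eᵢ/kT) = 2·e^(−0) + 6·e^(−1.0111) + 5·e^(−1.4067) = 2.0000 + 2.1829 + 1.2248 = 5.4077.
F = −kT ln Z = −0.11374 × ln(5.4077) = −0.11374 × 1.6878 = -0.192 eV.

-0.192 eV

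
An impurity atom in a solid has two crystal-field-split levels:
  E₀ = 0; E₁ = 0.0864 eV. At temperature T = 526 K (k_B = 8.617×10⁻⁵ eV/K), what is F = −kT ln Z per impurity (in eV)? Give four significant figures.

k_BT = 8.617×10⁻⁵ × 526 K = 0.0453254 eV.
Eᵢ/kT = 0, 1.90622.
Z = Σ e^(−Eᵢ/kT) = e^(−0) + e^(−1.90622) = 1.00000 + 0.148641 = 1.14864.
F = −kT ln Z = −0.0453254 × ln(1.14864) = −0.0453254 × 0.138579 = -0.006281 eV.

-0.006281 eV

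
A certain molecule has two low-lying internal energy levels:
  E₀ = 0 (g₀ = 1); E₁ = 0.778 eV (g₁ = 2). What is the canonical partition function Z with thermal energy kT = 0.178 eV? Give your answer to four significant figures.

Z = 1.025

Eᵢ/kT = 0, 4.37079.
Z = Σ gᵢe^(−Eᵢ/kT) = 1·e^(−0) + 2·e^(−4.37079) = 1.00000 + 0.0252825 = 1.02528.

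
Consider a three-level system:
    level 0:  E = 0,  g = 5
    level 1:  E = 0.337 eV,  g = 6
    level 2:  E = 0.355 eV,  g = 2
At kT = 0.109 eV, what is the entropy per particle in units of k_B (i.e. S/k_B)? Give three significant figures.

Eᵢ/kT = 0, 3.0917, 3.2569.
Z = Σ gᵢe^(−Eᵢ/kT) = 5·e^(−0) + 6·e^(−3.0917) + 2·e^(−3.2569) = 5.0000 + 0.27255 + 0.077015 = 5.3496.
⟨E⟩ = Σ EᵢPᵢ = 0.022280 eV.
S/k_B = ln Z + ⟨E⟩/kT = ln(5.3496) + 0.022280/0.109 = 1.6770 + 0.20440 = 1.88.

1.88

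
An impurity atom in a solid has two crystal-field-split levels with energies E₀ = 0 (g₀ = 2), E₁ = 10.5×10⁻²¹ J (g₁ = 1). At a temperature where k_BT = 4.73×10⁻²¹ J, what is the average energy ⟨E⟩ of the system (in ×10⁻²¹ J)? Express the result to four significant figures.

0.5409 ×10⁻²¹ J

Eᵢ/kT = 0, 2.21987.
Z = Σ gᵢe^(−Eᵢ/kT) = 2·e^(−0) + 1·e^(−2.21987) = 2.00000 + 0.108623 = 2.10862.
⟨E⟩ = Σ Eᵢ gᵢe^(−Eᵢ/kT) / Z = (0·2.00000 + 10.5·0.108623) / 2.10862 = 0.5409 ×10⁻²¹ J.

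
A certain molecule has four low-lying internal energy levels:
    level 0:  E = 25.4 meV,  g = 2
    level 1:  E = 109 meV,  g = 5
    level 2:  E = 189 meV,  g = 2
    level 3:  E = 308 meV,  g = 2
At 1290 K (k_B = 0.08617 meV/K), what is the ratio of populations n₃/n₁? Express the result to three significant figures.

k_BT = 0.08617 × 1290 K = 111.16 meV.
n₃/n₁ = (g₃/g₁) exp[−(E₃−E₁)/kT] = (2/5) × exp(−(199 meV)/(111.16 meV)) = (2/5) × exp(-1.7902) = 0.0668.

0.0668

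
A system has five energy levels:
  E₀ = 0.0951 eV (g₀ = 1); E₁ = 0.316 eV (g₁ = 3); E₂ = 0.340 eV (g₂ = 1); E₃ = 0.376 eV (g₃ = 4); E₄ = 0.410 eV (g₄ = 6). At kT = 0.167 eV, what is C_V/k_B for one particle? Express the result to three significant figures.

0.561

Eᵢ/kT = 0.56946, 1.8922, 2.0359, 2.2515, 2.4551.
Z = Σ gᵢe^(−Eᵢ/kT) = 1·e^(−0.56946) + 3·e^(−1.8922) + 1·e^(−2.0359) + 4·e^(−2.2515) + 6·e^(−2.4551) = 0.56583 + 0.45222 + 0.13056 + 0.42096 + 0.51513 = 2.0847.
⟨E⟩ = 0.29289 eV, ⟨E²⟩ = 0.10144 eV².
C_V/k_B = (⟨E²⟩ − ⟨E⟩²)/(kT)² = (0.10144 − 0.085785)/0.027889 = 0.561.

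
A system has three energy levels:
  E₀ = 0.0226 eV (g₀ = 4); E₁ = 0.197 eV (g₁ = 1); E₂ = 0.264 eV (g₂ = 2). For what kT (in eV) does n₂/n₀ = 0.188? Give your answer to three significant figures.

n₂/n₀ = (g₂/g₀) exp[−(E₂−E₀)/kT] = 0.188.
⇒ (E₂−E₀)/kT = ln((2/4)/0.188) = ln(2.6596) = 0.97818.
kT = 0.2414 eV / 0.97818 = 0.247 eV.

0.247 eV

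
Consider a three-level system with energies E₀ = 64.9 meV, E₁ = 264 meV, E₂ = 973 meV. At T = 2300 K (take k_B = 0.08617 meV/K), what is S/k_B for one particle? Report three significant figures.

0.621

k_BT = 0.08617 × 2300 K = 198.19 meV.
Eᵢ/kT = 0.32746, 1.3321, 4.9094.
Z = Σ e^(−Eᵢ/kT) = e^(−0.32746) + e^(−1.3321) + e^(−4.9094) = 0.72075 + 0.26392 + 0.0073769 = 0.99205.
⟨E⟩ = Σ EᵢPᵢ = 124.62 meV.
S/k_B = ln Z + ⟨E⟩/kT = ln(0.99205) + 124.62/198.19 = -0.0079818 + 0.62879 = 0.621.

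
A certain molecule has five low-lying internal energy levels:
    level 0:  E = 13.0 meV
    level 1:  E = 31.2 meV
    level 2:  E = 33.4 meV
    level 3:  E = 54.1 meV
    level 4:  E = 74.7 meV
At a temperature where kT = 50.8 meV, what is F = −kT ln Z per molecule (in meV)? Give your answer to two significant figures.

-45 meV

Eᵢ/kT = 0.2559, 0.6142, 0.6575, 1.065, 1.470.
Z = Σ e^(−Eᵢ/kT) = e^(−0.2559) + e^(−0.6142) + e^(−0.6575) + e^(−1.065) + e^(−1.470) = 0.7742 + 0.5411 + 0.5181 + 0.3447 + 0.2299 = 2.408.
F = −kT ln Z = −50.8 × ln(2.408) = −50.8 × 0.8788 = -45 meV.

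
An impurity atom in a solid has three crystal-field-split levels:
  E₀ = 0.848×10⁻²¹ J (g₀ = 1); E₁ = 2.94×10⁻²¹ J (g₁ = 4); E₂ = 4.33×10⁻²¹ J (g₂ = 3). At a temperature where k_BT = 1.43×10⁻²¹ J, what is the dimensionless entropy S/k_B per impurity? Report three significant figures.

Eᵢ/kT = 0.59301, 2.0559, 3.0280.
Z = Σ gᵢe^(−Eᵢ/kT) = 1·e^(−0.59301) + 4·e^(−2.0559) + 3·e^(−3.0280) = 0.55266 + 0.51191 + 0.14524 = 1.2098.
⟨E⟩ = Σ EᵢPᵢ = 2.1512 ×10⁻²¹ J.
S/k_B = ln Z + ⟨E⟩/kT = ln(1.2098) + 2.1512/1.43 = 0.19046 + 1.5043 = 1.69.

1.69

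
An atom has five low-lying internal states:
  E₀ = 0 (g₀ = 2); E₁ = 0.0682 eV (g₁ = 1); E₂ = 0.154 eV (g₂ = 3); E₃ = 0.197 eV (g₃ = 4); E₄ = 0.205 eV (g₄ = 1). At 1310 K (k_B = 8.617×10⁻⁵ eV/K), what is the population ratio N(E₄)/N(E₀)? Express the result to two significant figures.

0.081

k_BT = 8.617×10⁻⁵ × 1310 K = 0.1129 eV.
n₄/n₀ = (g₄/g₀) exp[−(E₄−E₀)/kT] = (1/2) × exp(−(0.205 eV)/(0.1129 eV)) = (1/2) × exp(-1.816) = 0.081.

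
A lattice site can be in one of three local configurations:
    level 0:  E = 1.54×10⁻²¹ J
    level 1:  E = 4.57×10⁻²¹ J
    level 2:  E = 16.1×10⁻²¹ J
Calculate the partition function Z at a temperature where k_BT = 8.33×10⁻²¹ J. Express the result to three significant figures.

Eᵢ/kT = 0.18487, 0.54862, 1.9328.
Z = Σ e^(−Eᵢ/kT) = e^(−0.18487) + e^(−0.54862) + e^(−1.9328) = 0.83121 + 0.57775 + 0.14474 = 1.5537.

Z = 1.55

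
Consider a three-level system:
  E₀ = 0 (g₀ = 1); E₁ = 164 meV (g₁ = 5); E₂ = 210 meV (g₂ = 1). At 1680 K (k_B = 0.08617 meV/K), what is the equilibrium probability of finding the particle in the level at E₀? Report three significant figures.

k_BT = 0.08617 × 1680 K = 144.77 meV.
Eᵢ/kT = 0, 1.1328, 1.4506.
Z = Σ gᵢe^(−Eᵢ/kT) = 1·e^(−0) + 5·e^(−1.1328) + 1·e^(−1.4506) = 1.0000 + 1.6107 + 0.23443 = 2.8451.
P₀ = g₀ e^(−E₀/kT) / Z = 1.0000/2.8451 = 0.351.

0.351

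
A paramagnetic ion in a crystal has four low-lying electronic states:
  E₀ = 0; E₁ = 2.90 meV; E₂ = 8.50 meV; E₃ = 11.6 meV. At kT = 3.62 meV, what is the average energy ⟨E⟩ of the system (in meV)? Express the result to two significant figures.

Eᵢ/kT = 0, 0.8011, 2.348, 3.204.
Z = Σ e^(−Eᵢ/kT) = e^(−0) + e^(−0.8011) + e^(−2.348) + e^(−3.204) = 1.000 + 0.4488 + 0.09556 + 0.04060 = 1.585.
⟨E⟩ = Σ Eᵢ e^(−Eᵢ/kT) / Z = (0·1.000 + 2.90·0.4488 + 8.50·0.09556 + 11.6·0.04060) / 1.585 = 1.6 meV.

1.6 meV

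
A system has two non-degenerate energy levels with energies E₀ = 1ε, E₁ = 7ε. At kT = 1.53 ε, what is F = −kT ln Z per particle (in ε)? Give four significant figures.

Eᵢ/kT = 0.653595, 4.57516.
Z = Σ e^(−Eᵢ/kT) = e^(−0.653595) + e^(−4.57516) = 0.520172 + 0.0103047 = 0.530477.
F = −kT ln Z = −1.53 × ln(0.530477) = −1.53 × -0.633979 = 0.9700 ε.

0.9700 ε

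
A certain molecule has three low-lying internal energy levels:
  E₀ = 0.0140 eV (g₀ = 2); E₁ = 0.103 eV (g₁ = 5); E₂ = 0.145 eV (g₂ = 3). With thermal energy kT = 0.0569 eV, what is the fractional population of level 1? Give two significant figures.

Eᵢ/kT = 0.2460, 1.810, 2.548.
Z = Σ gᵢe^(−Eᵢ/kT) = 2·e^(−0.2460) + 5·e^(−1.810) + 3·e^(−2.548) = 1.564 + 0.8183 + 0.2347 = 2.617.
P₁ = g₁ e^(−E₁/kT) / Z = 0.8183/2.617 = 0.31.

0.31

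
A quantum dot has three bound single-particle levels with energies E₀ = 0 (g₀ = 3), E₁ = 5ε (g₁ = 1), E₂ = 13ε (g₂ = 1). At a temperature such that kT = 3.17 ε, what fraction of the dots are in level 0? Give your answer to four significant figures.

Eᵢ/kT = 0, 1.57729, 4.10095.
Z = Σ gᵢe^(−Eᵢ/kT) = 3·e^(−0) + 1·e^(−1.57729) + 1·e^(−4.10095) = 3.00000 + 0.206534 + 0.0165569 = 3.22309.
P₀ = g₀ e^(−E₀/kT) / Z = 3.00000/3.22309 = 0.9308.

0.9308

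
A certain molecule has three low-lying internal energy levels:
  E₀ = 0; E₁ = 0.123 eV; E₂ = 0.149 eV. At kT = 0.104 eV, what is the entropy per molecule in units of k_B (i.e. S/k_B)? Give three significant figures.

0.891

Eᵢ/kT = 0, 1.1827, 1.4327.
Z = Σ e^(−Eᵢ/kT) = e^(−0) + e^(−1.1827) + e^(−1.4327) = 1.0000 + 0.30645 + 0.23866 = 1.5451.
⟨E⟩ = Σ EᵢPᵢ = 0.047410 eV.
S/k_B = ln Z + ⟨E⟩/kT = ln(1.5451) + 0.047410/0.104 = 0.43509 + 0.45587 = 0.891.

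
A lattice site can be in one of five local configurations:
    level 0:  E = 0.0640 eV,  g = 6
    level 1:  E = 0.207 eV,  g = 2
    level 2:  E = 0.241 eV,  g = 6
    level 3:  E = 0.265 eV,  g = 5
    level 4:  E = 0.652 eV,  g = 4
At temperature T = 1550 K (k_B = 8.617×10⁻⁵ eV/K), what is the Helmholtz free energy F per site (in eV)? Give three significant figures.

k_BT = 8.617×10⁻⁵ × 1550 K = 0.13356 eV.
Eᵢ/kT = 0.47919, 1.5499, 1.8044, 1.9841, 4.8817.
Z = Σ gᵢe^(−Eᵢ/kT) = 6·e^(−0.47919) + 2·e^(−1.5499) + 6·e^(−1.8044) + 5·e^(−1.9841) + 4·e^(−4.8817) = 3.7157 + 0.42454 + 0.98744 + 0.68752 + 0.030336 = 5.8455.
F = −kT ln Z = −0.13356 × ln(5.8455) = −0.13356 × 1.7657 = -0.236 eV.

-0.236 eV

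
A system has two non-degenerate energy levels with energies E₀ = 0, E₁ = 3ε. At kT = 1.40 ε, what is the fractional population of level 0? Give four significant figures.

0.8950

Eᵢ/kT = 0, 2.14286.
Z = Σ e^(−Eᵢ/kT) = e^(−0) + e^(−2.14286) = 1.00000 + 0.117319 = 1.11732.
P₀ = e^(−E₀/kT) / Z = 1.00000/1.11732 = 0.8950.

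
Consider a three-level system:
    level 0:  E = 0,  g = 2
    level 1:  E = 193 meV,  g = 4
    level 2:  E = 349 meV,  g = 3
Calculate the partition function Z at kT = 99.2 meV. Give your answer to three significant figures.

Eᵢ/kT = 0, 1.9456, 3.5181.
Z = Σ gᵢe^(−Eᵢ/kT) = 2·e^(−0) + 4·e^(−1.9456) + 3·e^(−3.5181) = 2.0000 + 0.57161 + 0.088967 = 2.6606.

Z = 2.66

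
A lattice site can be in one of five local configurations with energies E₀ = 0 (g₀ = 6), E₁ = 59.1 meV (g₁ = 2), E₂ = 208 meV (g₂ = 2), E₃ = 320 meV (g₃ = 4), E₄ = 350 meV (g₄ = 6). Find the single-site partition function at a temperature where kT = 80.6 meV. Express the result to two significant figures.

Z = 7.3

Eᵢ/kT = 0, 0.7333, 2.581, 3.970, 4.342.
Z = Σ gᵢe^(−Eᵢ/kT) = 6·e^(−0) + 2·e^(−0.7333) + 2·e^(−2.581) + 4·e^(−3.970) + 6·e^(−4.342) = 6.000 + 0.9606 + 0.1514 + 0.07549 + 0.07806 = 7.266.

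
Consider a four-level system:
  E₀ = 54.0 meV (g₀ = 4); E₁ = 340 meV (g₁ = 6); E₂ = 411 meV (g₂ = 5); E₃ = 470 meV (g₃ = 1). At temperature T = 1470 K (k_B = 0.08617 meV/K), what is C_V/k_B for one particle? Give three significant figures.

0.973

k_BT = 0.08617 × 1470 K = 126.67 meV.
Eᵢ/kT = 0.42630, 2.6841, 3.2447, 3.7104.
Z = Σ gᵢe^(−Eᵢ/kT) = 4·e^(−0.42630) + 6·e^(−2.6841) + 5·e^(−3.2447) + 1·e^(−3.7104) = 2.6117 + 0.40970 + 0.19490 + 0.024468 = 3.2408.
⟨E⟩ = 114.77 meV, ⟨E²⟩ = 28791 meV².
C_V/k_B = (⟨E²⟩ − ⟨E⟩²)/(kT)² = (28791 − 13172)/16045 = 0.973.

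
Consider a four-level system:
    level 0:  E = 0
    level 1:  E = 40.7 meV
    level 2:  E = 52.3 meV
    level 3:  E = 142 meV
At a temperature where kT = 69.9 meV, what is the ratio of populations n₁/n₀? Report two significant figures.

0.56

n₁/n₀ = exp[−(E₁−E₀)/kT] = exp(−(40.7 meV)/(69.9 meV)) = exp(-0.5823) = 0.56.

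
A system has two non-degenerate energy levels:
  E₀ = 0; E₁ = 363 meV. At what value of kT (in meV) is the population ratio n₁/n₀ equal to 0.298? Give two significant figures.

300 meV

n₁/n₀ = exp[−(E₁−E₀)/kT] = 0.298.
⇒ (E₁−E₀)/kT = ln(1/0.298) = ln(3.356) = 1.211.
kT = 363 meV / 1.211 = 300 meV.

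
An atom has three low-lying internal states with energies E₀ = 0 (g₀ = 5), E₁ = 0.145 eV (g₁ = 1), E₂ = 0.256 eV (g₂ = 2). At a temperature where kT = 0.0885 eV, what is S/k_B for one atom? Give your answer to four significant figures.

1.789

Eᵢ/kT = 0, 1.63842, 2.89266.
Z = Σ gᵢe^(−Eᵢ/kT) = 5·e^(−0) + 1·e^(−1.63842) + 2·e^(−2.89266) = 5.00000 + 0.194287 + 0.110857 = 5.30514.
⟨E⟩ = Σ EᵢPᵢ = 0.0106597 eV.
S/k_B = ln Z + ⟨E⟩/kT = ln(5.30514) + 0.0106597/0.0885 = 1.66868 + 0.120449 = 1.789.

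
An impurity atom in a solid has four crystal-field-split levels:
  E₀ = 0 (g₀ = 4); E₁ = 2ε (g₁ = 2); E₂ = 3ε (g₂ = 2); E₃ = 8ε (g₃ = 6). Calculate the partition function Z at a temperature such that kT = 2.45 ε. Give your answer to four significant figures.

Eᵢ/kT = 0, 0.816327, 1.22449, 3.26531.
Z = Σ gᵢe^(−Eᵢ/kT) = 4·e^(−0) + 2·e^(−0.816327) + 2·e^(−1.22449) + 6·e^(−3.26531) = 4.00000 + 0.884105 + 0.587815 + 0.229111 = 5.70103.

Z = 5.701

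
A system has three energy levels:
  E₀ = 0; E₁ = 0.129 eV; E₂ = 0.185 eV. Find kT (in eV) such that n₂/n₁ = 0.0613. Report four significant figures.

0.02006 eV

n₂/n₁ = exp[−(E₂−E₁)/kT] = 0.0613.
⇒ (E₂−E₁)/kT = ln(1/0.0613) = ln(16.3132) = 2.79197.
kT = 0.056 eV / 2.79197 = 0.02006 eV.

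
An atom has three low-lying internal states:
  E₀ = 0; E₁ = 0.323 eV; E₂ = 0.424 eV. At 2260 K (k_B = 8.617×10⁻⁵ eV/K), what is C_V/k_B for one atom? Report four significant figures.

k_BT = 8.617×10⁻⁵ × 2260 K = 0.194744 eV.
Eᵢ/kT = 0, 1.65859, 2.17722.
Z = Σ e^(−Eᵢ/kT) = e^(−0) + e^(−1.65859) + e^(−2.17722) = 1.00000 + 0.190407 + 0.113356 = 1.30376.
⟨E⟩ = 0.0840372 eV, ⟨E²⟩ = 0.0308674 eV².
C_V/k_B = (⟨E²⟩ − ⟨E⟩²)/(kT)² = (0.0308674 − 0.00706225)/0.0379252 = 0.6277.

0.6277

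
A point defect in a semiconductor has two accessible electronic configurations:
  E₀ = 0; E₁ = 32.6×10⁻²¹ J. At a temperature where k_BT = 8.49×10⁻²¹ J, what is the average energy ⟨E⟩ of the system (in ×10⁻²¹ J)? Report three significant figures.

Eᵢ/kT = 0, 3.8398.
Z = Σ e^(−Eᵢ/kT) = e^(−0) + e^(−3.8398) = 1.0000 + 0.021498 = 1.0215.
⟨E⟩ = Σ Eᵢ e^(−Eᵢ/kT) / Z = (0·1.0000 + 32.6·0.021498) / 1.0215 = 0.686 ×10⁻²¹ J.

0.686 ×10⁻²¹ J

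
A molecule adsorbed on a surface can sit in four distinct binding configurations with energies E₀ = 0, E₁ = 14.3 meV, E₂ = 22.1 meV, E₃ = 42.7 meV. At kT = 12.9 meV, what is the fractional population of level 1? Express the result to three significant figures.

0.213

Eᵢ/kT = 0, 1.1085, 1.7132, 3.3101.
Z = Σ e^(−Eᵢ/kT) = e^(−0) + e^(−1.1085) + e^(−1.7132) + e^(−3.3101) = 1.0000 + 0.33005 + 0.18029 + 0.036513 = 1.5469.
P₁ = e^(−E₁/kT) / Z = 0.33005/1.5469 = 0.213.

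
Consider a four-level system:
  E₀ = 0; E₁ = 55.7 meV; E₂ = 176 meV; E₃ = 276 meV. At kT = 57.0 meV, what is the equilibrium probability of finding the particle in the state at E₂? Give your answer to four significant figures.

0.03190

Eᵢ/kT = 0, 0.977193, 3.08772, 4.84211.
Z = Σ e^(−Eᵢ/kT) = e^(−0) + e^(−0.977193) + e^(−3.08772) + e^(−4.84211) = 1.00000 + 0.376366 + 0.0456058 + 0.00789039 = 1.42986.
P₂ = e^(−E₂/kT) / Z = 0.0456058/1.42986 = 0.03190.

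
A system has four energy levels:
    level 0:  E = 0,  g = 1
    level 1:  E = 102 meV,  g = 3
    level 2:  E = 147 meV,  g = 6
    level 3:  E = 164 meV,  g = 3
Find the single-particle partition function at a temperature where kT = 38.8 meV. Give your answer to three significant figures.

Eᵢ/kT = 0, 2.6289, 3.7887, 4.2268.
Z = Σ gᵢe^(−Eᵢ/kT) = 1·e^(−0) + 3·e^(−2.6289) + 6·e^(−3.7887) + 3·e^(−4.2268) = 1.0000 + 0.21647 + 0.13575 + 0.043797 = 1.3960.

Z = 1.40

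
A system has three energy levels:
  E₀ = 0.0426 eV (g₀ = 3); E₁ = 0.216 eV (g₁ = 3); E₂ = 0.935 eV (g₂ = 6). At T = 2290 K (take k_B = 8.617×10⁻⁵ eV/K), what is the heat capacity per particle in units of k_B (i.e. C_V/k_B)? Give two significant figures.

0.43

k_BT = 8.617×10⁻⁵ × 2290 K = 0.1973 eV.
Eᵢ/kT = 0.2159, 1.095, 4.739.
Z = Σ gᵢe^(−Eᵢ/kT) = 3·e^(−0.2159) + 3·e^(−1.095) + 6·e^(−4.739) = 2.417 + 1.004 + 0.05248 = 3.473.
⟨E⟩ = 0.1062 eV, ⟨E²⟩ = 0.02796 eV².
C_V/k_B = (⟨E²⟩ − ⟨E⟩²)/(kT)² = (0.02796 − 0.01128)/0.03893 = 0.43.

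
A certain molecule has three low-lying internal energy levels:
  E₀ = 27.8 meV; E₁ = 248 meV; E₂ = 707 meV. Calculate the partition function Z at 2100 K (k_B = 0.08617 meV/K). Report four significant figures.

k_BT = 0.08617 × 2100 K = 180.957 meV.
Eᵢ/kT = 0.153628, 1.37049, 3.90701.
Z = Σ e^(−Eᵢ/kT) = e^(−0.153628) + e^(−1.37049) + e^(−3.90701) = 0.857591 + 0.253982 + 0.0201005 = 1.13167.

Z = 1.132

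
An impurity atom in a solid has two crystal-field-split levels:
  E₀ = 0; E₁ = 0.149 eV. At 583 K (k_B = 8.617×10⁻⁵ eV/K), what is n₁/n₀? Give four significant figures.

0.05151

k_BT = 8.617×10⁻⁵ × 583 K = 0.0502371 eV.
n₁/n₀ = exp[−(E₁−E₀)/kT] = exp(−(0.149 eV)/(0.0502371 eV)) = exp(-2.96594) = 0.05151.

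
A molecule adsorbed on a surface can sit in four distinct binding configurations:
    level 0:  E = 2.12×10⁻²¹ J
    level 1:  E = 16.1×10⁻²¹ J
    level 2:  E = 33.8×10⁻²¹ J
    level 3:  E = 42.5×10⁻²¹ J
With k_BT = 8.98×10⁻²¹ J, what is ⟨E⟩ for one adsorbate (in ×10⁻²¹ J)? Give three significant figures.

Eᵢ/kT = 0.23608, 1.7929, 3.7639, 4.7327.
Z = Σ e^(−Eᵢ/kT) = e^(−0.23608) + e^(−1.7929) + e^(−3.7639) + e^(−4.7327) = 0.78972 + 0.16648 + 0.023193 + 0.0088027 = 0.98820.
⟨E⟩ = Σ Eᵢ e^(−Eᵢ/kT) / Z = (2.12·0.78972 + 16.1·0.16648 + 33.8·0.023193 + 42.5·0.0088027) / 0.98820 = 5.58 ×10⁻²¹ J.

5.58 ×10⁻²¹ J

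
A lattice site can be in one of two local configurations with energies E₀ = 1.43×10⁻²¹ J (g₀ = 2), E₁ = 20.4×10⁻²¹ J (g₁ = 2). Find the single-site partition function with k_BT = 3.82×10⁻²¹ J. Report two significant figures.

Z = 1.4

Eᵢ/kT = 0.3743, 5.340.
Z = Σ gᵢe^(−Eᵢ/kT) = 2·e^(−0.3743) + 2·e^(−5.340) = 1.376 + 0.009592 = 1.386.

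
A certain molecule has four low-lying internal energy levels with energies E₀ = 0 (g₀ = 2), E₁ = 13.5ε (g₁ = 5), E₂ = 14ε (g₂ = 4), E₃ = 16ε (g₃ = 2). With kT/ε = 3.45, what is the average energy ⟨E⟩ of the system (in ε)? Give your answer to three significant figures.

Eᵢ/kT = 0, 3.9130, 4.0580, 4.6377.
Z = Σ gᵢe^(−Eᵢ/kT) = 2·e^(−0) + 5·e^(−3.9130) + 4·e^(−4.0580) + 2·e^(−4.6377) = 2.0000 + 0.099902 + 0.069134 + 0.019360 = 2.1884.
⟨E⟩ = Σ Eᵢ gᵢe^(−Eᵢ/kT) / Z = (0·2.0000 + 13.5·0.099902 + 14·0.069134 + 16·0.019360) / 2.1884 = 1.20 ε.

1.20 ε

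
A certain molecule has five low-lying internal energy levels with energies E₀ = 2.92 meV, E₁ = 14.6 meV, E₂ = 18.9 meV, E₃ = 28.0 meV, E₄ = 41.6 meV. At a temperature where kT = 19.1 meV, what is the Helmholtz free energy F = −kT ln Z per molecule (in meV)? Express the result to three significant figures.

Eᵢ/kT = 0.15288, 0.76440, 0.98953, 1.4660, 2.1780.
Z = Σ e^(−Eᵢ/kT) = e^(−0.15288) + e^(−0.76440) + e^(−0.98953) + e^(−1.4660) + e^(−2.1780) = 0.85823 + 0.46561 + 0.37175 + 0.23085 + 0.11327 = 2.0397.
F = −kT ln Z = −19.1 × ln(2.0397) = −19.1 × 0.71280 = -13.6 meV.

-13.6 meV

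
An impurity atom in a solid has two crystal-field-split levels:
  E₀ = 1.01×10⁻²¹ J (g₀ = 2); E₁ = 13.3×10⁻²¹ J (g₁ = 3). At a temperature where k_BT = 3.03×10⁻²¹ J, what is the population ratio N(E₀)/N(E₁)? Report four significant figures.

38.50

n₀/n₁ = (g₀/g₁) exp[−(E₀−E₁)/kT] = (2/3) × exp(−(-12.29 ×10⁻²¹ J)/(3.03 ×10⁻²¹ J)) = (2/3) × exp(4.05611) = 38.50.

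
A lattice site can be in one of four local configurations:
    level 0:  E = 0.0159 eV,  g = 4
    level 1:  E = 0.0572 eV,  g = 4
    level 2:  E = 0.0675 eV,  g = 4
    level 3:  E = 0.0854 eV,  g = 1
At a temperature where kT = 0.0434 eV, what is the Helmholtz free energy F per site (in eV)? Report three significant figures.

-0.0683 eV

Eᵢ/kT = 0.36636, 1.3180, 1.5553, 1.9677.
Z = Σ gᵢe^(−Eᵢ/kT) = 4·e^(−0.36636) + 4·e^(−1.3180) + 4·e^(−1.5553) + 1·e^(−1.9677) = 2.7730 + 1.0707 + 0.84450 + 0.13978 = 4.8280.
F = −kT ln Z = −0.0434 × ln(4.8280) = −0.0434 × 1.5744 = -0.0683 eV.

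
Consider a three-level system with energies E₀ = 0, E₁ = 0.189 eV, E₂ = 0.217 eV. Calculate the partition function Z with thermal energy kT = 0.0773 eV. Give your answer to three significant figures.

Z = 1.15

Eᵢ/kT = 0, 2.4450, 2.8072.
Z = Σ e^(−Eᵢ/kT) = e^(−0) + e^(−2.4450) + e^(−2.8072) = 1.0000 + 0.086726 + 0.060374 = 1.1471.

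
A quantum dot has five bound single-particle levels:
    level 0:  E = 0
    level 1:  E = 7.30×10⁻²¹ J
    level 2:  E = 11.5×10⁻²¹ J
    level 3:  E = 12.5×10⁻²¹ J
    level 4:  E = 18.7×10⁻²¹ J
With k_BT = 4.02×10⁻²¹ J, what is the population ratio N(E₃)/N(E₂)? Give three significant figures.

0.780

n₃/n₂ = exp[−(E₃−E₂)/kT] = exp(−(1.0 ×10⁻²¹ J)/(4.02 ×10⁻²¹ J)) = exp(-0.24876) = 0.780.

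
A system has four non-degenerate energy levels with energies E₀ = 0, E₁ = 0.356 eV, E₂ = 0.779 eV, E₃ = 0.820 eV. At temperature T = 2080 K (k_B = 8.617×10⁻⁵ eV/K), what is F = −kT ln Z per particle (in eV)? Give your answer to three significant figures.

k_BT = 8.617×10⁻⁵ × 2080 K = 0.17923 eV.
Eᵢ/kT = 0, 1.9863, 4.3464, 4.5751.
Z = Σ e^(−Eᵢ/kT) = e^(−0) + e^(−1.9863) + e^(−4.3464) + e^(−4.5751) = 1.0000 + 0.13720 + 0.012953 + 0.010305 = 1.1605.
F = −kT ln Z = −0.17923 × ln(1.1605) = −0.17923 × 0.14885 = -0.0267 eV.

-0.0267 eV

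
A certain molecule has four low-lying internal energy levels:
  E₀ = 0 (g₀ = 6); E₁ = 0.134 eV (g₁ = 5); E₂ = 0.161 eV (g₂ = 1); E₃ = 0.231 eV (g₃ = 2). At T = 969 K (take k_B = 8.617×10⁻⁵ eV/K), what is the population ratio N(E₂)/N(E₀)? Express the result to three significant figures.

k_BT = 8.617×10⁻⁵ × 969 K = 0.083499 eV.
n₂/n₀ = (g₂/g₀) exp[−(E₂−E₀)/kT] = (1/6) × exp(−(0.161 eV)/(0.083499 eV)) = (1/6) × exp(-1.9282) = 0.0242.

0.0242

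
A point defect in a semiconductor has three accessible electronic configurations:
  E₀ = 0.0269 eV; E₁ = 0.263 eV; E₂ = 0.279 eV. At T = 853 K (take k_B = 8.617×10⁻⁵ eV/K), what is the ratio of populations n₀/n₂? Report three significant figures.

k_BT = 8.617×10⁻⁵ × 853 K = 0.073503 eV.
n₀/n₂ = exp[−(E₀−E₂)/kT] = exp(−(-0.2521 eV)/(0.073503 eV)) = exp(3.4298) = 30.9.

30.9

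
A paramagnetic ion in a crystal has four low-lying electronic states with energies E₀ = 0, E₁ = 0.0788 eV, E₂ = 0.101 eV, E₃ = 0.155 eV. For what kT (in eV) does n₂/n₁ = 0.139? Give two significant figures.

0.011 eV

n₂/n₁ = exp[−(E₂−E₁)/kT] = 0.139.
⇒ (E₂−E₁)/kT = ln(1/0.139) = ln(7.194) = 1.973.
kT = 0.0222 eV / 1.973 = 0.011 eV.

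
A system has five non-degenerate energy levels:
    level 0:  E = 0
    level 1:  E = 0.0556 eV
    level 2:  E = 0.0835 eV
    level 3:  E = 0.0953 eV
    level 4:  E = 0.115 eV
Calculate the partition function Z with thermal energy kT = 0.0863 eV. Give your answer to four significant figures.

Z = 2.500

Eᵢ/kT = 0, 0.644264, 0.967555, 1.10429, 1.33256.
Z = Σ e^(−Eᵢ/kT) = e^(−0) + e^(−0.644264) + e^(−0.967555) + e^(−1.10429) + e^(−1.33256) = 1.00000 + 0.525049 + 0.380011 + 0.331446 + 0.263801 = 2.50031.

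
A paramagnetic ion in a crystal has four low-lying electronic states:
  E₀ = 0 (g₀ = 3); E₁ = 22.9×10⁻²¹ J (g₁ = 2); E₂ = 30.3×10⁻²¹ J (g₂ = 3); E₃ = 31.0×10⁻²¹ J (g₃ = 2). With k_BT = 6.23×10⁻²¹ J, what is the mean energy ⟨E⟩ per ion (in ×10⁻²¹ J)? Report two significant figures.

0.74 ×10⁻²¹ J

Eᵢ/kT = 0, 3.676, 4.864, 4.976.
Z = Σ gᵢe^(−Eᵢ/kT) = 3·e^(−0) + 2·e^(−3.676) + 3·e^(−4.864) + 2·e^(−4.976) = 3.000 + 0.05065 + 0.02316 + 0.01380 = 3.088.
⟨E⟩ = Σ Eᵢ gᵢe^(−Eᵢ/kT) / Z = (0·3.000 + 22.9·0.05065 + 30.3·0.02316 + 31.0·0.01380) / 3.088 = 0.74 ×10⁻²¹ J.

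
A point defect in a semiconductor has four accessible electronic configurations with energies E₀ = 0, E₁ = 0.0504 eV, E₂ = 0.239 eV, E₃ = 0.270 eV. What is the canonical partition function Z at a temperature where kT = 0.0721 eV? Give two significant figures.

Z = 1.6

Eᵢ/kT = 0, 0.6990, 3.315, 3.745.
Z = Σ e^(−Eᵢ/kT) = e^(−0) + e^(−0.6990) + e^(−3.315) + e^(−3.745) = 1.000 + 0.4971 + 0.03633 + 0.02364 = 1.557.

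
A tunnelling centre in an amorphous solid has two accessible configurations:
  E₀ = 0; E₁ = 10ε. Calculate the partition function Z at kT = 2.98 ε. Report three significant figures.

Z = 1.03

Eᵢ/kT = 0, 3.3557.
Z = Σ e^(−Eᵢ/kT) = e^(−0) + e^(−3.3557) = 1.0000 + 0.034885 = 1.0349.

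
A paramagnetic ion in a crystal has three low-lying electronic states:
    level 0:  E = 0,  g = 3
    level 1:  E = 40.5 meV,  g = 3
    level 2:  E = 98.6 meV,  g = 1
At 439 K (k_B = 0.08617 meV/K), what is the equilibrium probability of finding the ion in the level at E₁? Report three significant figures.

0.251

k_BT = 0.08617 × 439 K = 37.829 meV.
Eᵢ/kT = 0, 1.0706, 2.6065.
Z = Σ gᵢe^(−Eᵢ/kT) = 3·e^(−0) + 3·e^(−1.0706) + 1·e^(−2.6065) = 3.0000 + 1.0284 + 0.073792 = 4.1022.
P₁ = g₁ e^(−E₁/kT) / Z = 1.0284/4.1022 = 0.251.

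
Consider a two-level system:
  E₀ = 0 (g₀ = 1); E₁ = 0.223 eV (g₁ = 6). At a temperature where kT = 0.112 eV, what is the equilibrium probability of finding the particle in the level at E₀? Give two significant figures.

0.55

Eᵢ/kT = 0, 1.991.
Z = Σ gᵢe^(−Eᵢ/kT) = 1·e^(−0) + 6·e^(−1.991) = 1.000 + 0.8194 = 1.819.
P₀ = g₀ e^(−E₀/kT) / Z = 1.000/1.819 = 0.55.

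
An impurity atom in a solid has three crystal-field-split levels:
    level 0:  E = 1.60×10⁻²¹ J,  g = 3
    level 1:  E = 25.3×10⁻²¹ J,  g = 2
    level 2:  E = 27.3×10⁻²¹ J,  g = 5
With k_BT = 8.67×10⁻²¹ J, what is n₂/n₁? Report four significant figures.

n₂/n₁ = (g₂/g₁) exp[−(E₂−E₁)/kT] = (5/2) × exp(−(2.0 ×10⁻²¹ J)/(8.67 ×10⁻²¹ J)) = (5/2) × exp(-0.230681) = 1.985.

1.985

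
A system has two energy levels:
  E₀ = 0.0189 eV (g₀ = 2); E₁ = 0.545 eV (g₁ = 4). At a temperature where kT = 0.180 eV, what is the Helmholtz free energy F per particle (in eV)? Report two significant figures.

Eᵢ/kT = 0.1050, 3.028.
Z = Σ gᵢe^(−Eᵢ/kT) = 2·e^(−0.1050) + 4·e^(−3.028) = 1.801 + 0.1936 = 1.995.
F = −kT ln Z = −0.180 × ln(1.995) = −0.180 × 0.6906 = -0.12 eV.

-0.12 eV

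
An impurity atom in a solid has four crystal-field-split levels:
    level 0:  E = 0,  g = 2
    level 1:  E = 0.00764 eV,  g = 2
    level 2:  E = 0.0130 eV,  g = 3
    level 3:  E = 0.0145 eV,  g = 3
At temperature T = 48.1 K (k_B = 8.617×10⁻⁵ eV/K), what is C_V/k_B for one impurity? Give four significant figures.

1.100

k_BT = 8.617×10⁻⁵ × 48.1 K = 0.00414478 eV.
Eᵢ/kT = 0, 1.84328, 3.13648, 3.49838.
Z = Σ gᵢe^(−Eᵢ/kT) = 2·e^(−0) + 2·e^(−1.84328) + 3·e^(−3.13648) + 3·e^(−3.49838) = 2.00000 + 0.316595 + 0.130306 + 0.0907390 = 2.53764.
⟨E⟩ = 0.00213918 eV, ⟨E²⟩ = 0.0000234782 eV².
C_V/k_B = (⟨E²⟩ − ⟨E⟩²)/(kT)² = (0.0000234782 − 0.00000457609)/0.0000171792 = 1.100.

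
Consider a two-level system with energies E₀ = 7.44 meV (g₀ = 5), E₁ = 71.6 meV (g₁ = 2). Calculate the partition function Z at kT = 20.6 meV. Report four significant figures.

Z = 3.546

Eᵢ/kT = 0.361165, 3.47573.
Z = Σ gᵢe^(−Eᵢ/kT) = 5·e^(−0.361165) + 2·e^(−3.47573) = 3.48432 + 0.0618785 = 3.54620.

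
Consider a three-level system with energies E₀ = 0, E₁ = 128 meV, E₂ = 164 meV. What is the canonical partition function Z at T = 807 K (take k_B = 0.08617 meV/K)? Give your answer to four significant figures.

k_BT = 0.08617 × 807 K = 69.5392 meV.
Eᵢ/kT = 0, 1.84069, 2.35838.
Z = Σ e^(−Eᵢ/kT) = e^(−0) + e^(−1.84069) + e^(−2.35838) = 1.00000 + 0.158708 + 0.0945733 = 1.25328.

Z = 1.253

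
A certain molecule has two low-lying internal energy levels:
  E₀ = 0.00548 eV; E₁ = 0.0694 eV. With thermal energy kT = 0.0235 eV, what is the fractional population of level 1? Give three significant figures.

0.0618

Eᵢ/kT = 0.23319, 2.9532.
Z = Σ e^(−Eᵢ/kT) = e^(−0.23319) + e^(−2.9532) = 0.79200 + 0.052172 = 0.84417.
P₁ = e^(−E₁/kT) / Z = 0.052172/0.84417 = 0.0618.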